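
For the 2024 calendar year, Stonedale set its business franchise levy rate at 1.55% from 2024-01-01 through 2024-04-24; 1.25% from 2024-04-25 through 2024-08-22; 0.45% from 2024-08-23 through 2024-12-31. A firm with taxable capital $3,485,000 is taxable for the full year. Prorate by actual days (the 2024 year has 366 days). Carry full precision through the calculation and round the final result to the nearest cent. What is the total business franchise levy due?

2024-01-01 to 2024-04-24: 115 days at 1.55% → $3,485,000 × 1.55% × 115/366 = $16,972.7117
2024-04-25 to 2024-08-22: 120 days at 1.25% → $3,485,000 × 1.25% × 120/366 = $14,282.7869
2024-08-23 to 2024-12-31: 131 days at 0.45% → $3,485,000 × 0.45% × 131/366 = $5,613.1352
Total = $36,868.6339

$36,868.63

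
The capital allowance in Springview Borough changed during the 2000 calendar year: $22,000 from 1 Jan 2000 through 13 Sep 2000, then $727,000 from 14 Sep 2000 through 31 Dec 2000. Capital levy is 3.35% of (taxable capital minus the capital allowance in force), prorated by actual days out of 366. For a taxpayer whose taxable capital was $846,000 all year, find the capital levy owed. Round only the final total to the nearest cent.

$20,570.37

1 Jan – 13 Sep 2000: 257 days, exemption $22,000 → ($846,000 − $22,000) × 3.35% × 257/366 = $19,383.1366
14 Sep – 31 Dec 2000: 109 days, exemption $727,000 → ($846,000 − $727,000) × 3.35% × 109/366 = $1,187.2363
Total = $20,570.3730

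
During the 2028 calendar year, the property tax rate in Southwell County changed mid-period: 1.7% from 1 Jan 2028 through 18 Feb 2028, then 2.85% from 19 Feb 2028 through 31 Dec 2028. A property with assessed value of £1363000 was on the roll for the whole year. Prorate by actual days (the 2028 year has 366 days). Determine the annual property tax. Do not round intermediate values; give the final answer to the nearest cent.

£36747.00

1 Jan – 18 Feb 2028: 49 days at 1.7% → £1363000 × 1.7% × 49/366 = £3102.1284
19 Feb – 31 Dec 2028: 317 days at 2.85% → £1363000 × 2.85% × 317/366 = £33644.8730
Total = £36747.0014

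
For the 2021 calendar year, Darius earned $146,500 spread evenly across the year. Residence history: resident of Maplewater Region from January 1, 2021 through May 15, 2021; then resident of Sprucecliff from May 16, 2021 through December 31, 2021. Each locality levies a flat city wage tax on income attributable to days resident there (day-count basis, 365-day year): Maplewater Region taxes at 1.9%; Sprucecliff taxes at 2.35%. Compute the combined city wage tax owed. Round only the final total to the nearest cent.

$3,198.92

Maplewater Region, January 1 – May 15, 2021: 135 days → $146,500 × 1.9% × 135/365 = $1,029.5137
Sprucecliff, May 16 – December 31, 2021: 230 days → $146,500 × 2.35% × 230/365 = $2,169.4041
Total = $3,198.9178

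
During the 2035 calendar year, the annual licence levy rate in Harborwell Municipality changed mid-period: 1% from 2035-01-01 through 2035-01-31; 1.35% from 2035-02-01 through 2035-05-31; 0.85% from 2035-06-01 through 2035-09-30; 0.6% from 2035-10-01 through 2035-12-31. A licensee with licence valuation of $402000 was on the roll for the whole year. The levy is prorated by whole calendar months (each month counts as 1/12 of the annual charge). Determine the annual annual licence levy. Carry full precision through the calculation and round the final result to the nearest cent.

$3886.00

2035-01-01 to 2035-01-31: 1 month at 1% → $402000 × 1% × 1/12 = $335.0000
2035-02-01 to 2035-05-31: 4 months at 1.35% → $402000 × 1.35% × 4/12 = $1809.0000
2035-06-01 to 2035-09-30: 4 months at 0.85% → $402000 × 0.85% × 4/12 = $1139.0000
2035-10-01 to 2035-12-31: 3 months at 0.6% → $402000 × 0.6% × 3/12 = $603.0000
Total = $3886.0000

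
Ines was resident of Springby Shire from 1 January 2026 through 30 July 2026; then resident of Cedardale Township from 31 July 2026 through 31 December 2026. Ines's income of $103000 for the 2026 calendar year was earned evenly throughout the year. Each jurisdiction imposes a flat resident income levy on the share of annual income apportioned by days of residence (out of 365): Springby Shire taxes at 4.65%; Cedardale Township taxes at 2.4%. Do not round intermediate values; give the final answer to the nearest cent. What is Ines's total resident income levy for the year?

$3811.71

Springby Shire, 1 January – 30 July 2026: 211 days → $103000 × 4.65% × 211/365 = $2768.7247
Cedardale Township, 31 July – 31 December 2026: 154 days → $103000 × 2.4% × 154/365 = $1042.9808
Total = $3811.7055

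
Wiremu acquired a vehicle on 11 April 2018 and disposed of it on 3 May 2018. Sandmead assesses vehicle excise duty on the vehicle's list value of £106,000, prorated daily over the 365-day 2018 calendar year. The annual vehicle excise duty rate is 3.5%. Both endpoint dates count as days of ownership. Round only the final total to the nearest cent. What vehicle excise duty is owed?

£233.78

Days held (11 April – 3 May 2018): 23 out of 365
Tax = £106,000 × 3.5% × 23/365 = £233.7808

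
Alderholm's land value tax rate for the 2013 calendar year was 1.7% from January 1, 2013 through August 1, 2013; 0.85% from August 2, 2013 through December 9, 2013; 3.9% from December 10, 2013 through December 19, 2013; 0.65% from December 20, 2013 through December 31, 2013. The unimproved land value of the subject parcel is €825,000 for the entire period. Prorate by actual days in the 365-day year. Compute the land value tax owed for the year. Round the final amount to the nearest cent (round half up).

€11,739.86

January 1 – August 1, 2013: 213 days at 1.7% → €825,000 × 1.7% × 213/365 = €8,184.4521
August 2 – December 9, 2013: 130 days at 0.85% → €825,000 × 0.85% × 130/365 = €2,497.6027
December 10 – December 19, 2013: 10 days at 3.9% → €825,000 × 3.9% × 10/365 = €881.5068
December 20 – December 31, 2013: 12 days at 0.65% → €825,000 × 0.65% × 12/365 = €176.3014
Total = €11,739.8630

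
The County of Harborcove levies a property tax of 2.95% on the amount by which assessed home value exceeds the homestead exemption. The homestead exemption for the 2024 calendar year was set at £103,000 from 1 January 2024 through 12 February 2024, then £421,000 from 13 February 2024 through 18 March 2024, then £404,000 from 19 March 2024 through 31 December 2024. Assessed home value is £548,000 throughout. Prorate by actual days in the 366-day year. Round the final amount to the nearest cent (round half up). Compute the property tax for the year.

£5,243.26

1 January – 12 February 2024: 43 days, exemption £103,000 → (£548,000 − £103,000) × 2.95% × 43/366 = £1,542.3019
13 February – 18 March 2024: 35 days, exemption £421,000 → (£548,000 − £421,000) × 2.95% × 35/366 = £358.2719
19 March – 31 December 2024: 288 days, exemption £404,000 → (£548,000 − £404,000) × 2.95% × 288/366 = £3,342.6885
Total = £5,243.2623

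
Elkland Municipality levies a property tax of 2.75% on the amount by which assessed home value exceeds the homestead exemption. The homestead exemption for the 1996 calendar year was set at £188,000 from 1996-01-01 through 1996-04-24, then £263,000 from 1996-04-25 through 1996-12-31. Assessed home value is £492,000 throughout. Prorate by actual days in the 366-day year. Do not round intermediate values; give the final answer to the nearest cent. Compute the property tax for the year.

1996-01-01 to 1996-04-24: 115 days, exemption £188,000 → (£492,000 − £188,000) × 2.75% × 115/366 = £2,626.7760
1996-04-25 to 1996-12-31: 251 days, exemption £263,000 → (£492,000 − £263,000) × 2.75% × 251/366 = £4,318.7773
Total = £6,945.5533

£6,945.55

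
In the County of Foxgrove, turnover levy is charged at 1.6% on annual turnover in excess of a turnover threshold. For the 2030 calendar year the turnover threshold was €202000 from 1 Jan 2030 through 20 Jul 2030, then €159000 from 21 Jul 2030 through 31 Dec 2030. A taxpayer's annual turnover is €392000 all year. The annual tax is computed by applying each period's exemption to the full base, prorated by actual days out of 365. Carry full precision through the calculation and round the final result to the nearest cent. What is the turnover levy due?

1 Jan – 20 Jul 2030: 201 days, exemption €202000 → (€392000 − €202000) × 1.6% × 201/365 = €1674.0822
21 Jul – 31 Dec 2030: 164 days, exemption €159000 → (€392000 − €159000) × 1.6% × 164/365 = €1675.0466
Total = €3349.1288

€3349.13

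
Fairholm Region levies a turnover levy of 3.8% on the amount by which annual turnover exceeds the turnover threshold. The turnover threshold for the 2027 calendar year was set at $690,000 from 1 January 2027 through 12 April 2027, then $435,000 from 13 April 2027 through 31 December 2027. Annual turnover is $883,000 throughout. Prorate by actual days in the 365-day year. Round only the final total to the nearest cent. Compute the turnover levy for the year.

1 January – 12 April 2027: 102 days, exemption $690,000 → ($883,000 − $690,000) × 3.8% × 102/365 = $2,049.5014
13 April – 31 December 2027: 263 days, exemption $435,000 → ($883,000 − $435,000) × 3.8% × 263/365 = $12,266.6082
Total = $14,316.1096

$14,316.11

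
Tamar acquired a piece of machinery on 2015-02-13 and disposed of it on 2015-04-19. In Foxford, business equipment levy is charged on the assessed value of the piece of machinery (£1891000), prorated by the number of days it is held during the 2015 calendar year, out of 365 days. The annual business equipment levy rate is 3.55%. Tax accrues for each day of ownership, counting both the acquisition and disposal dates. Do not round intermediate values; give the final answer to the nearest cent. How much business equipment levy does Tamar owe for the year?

£12138.67

Days held (2015-02-13 to 2015-04-19): 66 out of 365
Tax = £1891000 × 3.55% × 66/365 = £12138.6658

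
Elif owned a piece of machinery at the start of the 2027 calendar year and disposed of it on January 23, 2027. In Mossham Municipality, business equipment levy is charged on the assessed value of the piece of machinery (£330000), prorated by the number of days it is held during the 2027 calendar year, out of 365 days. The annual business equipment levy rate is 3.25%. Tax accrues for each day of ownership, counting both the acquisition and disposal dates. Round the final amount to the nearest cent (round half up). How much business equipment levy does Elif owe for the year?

£675.82

Days held (January 1 – January 23, 2027): 23 out of 365
Tax = £330000 × 3.25% × 23/365 = £675.8219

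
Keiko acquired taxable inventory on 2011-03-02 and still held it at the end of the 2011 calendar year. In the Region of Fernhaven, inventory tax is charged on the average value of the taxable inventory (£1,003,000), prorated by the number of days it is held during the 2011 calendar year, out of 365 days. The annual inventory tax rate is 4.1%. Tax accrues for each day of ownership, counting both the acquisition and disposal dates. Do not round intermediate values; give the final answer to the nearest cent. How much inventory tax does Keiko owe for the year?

£34,363.05

Days held (2011-03-02 to 2011-12-31): 305 out of 365
Tax = £1,003,000 × 4.1% × 305/365 = £34,363.0548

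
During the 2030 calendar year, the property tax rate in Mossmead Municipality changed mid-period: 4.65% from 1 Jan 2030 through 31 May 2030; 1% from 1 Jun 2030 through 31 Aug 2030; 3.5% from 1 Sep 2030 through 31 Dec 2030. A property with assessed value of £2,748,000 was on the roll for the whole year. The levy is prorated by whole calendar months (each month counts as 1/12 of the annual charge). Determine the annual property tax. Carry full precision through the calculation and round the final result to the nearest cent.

£92,172.50

1 Jan – 31 May 2030: 5 months at 4.65% → £2,748,000 × 4.65% × 5/12 = £53,242.5000
1 Jun – 31 Aug 2030: 3 months at 1% → £2,748,000 × 1% × 3/12 = £6,870.0000
1 Sep – 31 Dec 2030: 4 months at 3.5% → £2,748,000 × 3.5% × 4/12 = £32,060.0000
Total = £92,172.5000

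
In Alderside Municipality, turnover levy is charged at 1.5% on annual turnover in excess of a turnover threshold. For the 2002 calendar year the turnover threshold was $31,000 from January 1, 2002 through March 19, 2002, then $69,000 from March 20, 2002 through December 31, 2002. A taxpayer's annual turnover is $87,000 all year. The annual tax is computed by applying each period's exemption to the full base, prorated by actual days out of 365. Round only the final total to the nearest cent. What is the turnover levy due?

$391.81

January 1 – March 19, 2002: 78 days, exemption $31,000 → ($87,000 − $31,000) × 1.5% × 78/365 = $179.5068
March 20 – December 31, 2002: 287 days, exemption $69,000 → ($87,000 − $69,000) × 1.5% × 287/365 = $212.3014
Total = $391.8082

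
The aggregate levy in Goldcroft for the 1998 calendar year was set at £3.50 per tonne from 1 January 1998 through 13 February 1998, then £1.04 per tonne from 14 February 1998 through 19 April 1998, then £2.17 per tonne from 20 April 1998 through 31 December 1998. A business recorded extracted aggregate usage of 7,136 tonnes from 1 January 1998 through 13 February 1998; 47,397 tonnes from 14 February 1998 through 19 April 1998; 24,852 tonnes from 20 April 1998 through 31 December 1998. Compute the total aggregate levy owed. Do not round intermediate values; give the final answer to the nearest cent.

£128197.72

1 January – 13 February 1998: 7,136 tonnes at £3.50/tonne → £24976.00
14 February – 19 April 1998: 47,397 tonnes at £1.04/tonne → £49292.88
20 April – 31 December 1998: 24,852 tonnes at £2.17/tonne → £53928.84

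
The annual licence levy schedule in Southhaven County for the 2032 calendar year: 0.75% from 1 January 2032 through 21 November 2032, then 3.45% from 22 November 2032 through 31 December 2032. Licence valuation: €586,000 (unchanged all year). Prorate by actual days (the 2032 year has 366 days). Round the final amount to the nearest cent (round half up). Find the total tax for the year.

1 January – 21 November 2032: 326 days at 0.75% → €586,000 × 0.75% × 326/366 = €3,914.6721
22 November – 31 December 2032: 40 days at 3.45% → €586,000 × 3.45% × 40/366 = €2,209.5082
Total = €6,124.1803

€6,124.18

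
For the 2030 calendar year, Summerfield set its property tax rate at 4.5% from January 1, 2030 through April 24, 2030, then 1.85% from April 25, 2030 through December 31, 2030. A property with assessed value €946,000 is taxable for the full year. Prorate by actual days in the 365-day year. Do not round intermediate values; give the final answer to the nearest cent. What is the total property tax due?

January 1 – April 24, 2030: 114 days at 4.5% → €946,000 × 4.5% × 114/365 = €13,295.8356
April 25 – December 31, 2030: 251 days at 1.85% → €946,000 × 1.85% × 251/365 = €12,034.9342
Total = €25,330.7699

€25,330.77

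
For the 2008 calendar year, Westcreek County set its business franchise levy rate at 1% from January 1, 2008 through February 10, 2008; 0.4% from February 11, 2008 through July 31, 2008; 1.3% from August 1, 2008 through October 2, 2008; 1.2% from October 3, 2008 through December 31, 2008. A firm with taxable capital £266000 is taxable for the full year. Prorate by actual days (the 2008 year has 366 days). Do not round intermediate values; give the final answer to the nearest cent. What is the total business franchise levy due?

£2178.15

January 1 – February 10, 2008: 41 days at 1% → £266000 × 1% × 41/366 = £297.9781
February 11 – July 31, 2008: 172 days at 0.4% → £266000 × 0.4% × 172/366 = £500.0219
August 1 – October 2, 2008: 63 days at 1.3% → £266000 × 1.3% × 63/366 = £595.2295
October 3 – December 31, 2008: 90 days at 1.2% → £266000 × 1.2% × 90/366 = £784.9180
Total = £2178.1475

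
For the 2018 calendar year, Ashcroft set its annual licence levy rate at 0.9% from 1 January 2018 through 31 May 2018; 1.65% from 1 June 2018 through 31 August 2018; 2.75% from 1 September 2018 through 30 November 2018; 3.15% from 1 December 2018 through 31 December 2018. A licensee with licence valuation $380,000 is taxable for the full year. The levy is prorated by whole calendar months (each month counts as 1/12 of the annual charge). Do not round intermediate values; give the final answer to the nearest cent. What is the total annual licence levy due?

1 January – 31 May 2018: 5 months at 0.9% → $380,000 × 0.9% × 5/12 = $1,425.0000
1 June – 31 August 2018: 3 months at 1.65% → $380,000 × 1.65% × 3/12 = $1,567.5000
1 September – 30 November 2018: 3 months at 2.75% → $380,000 × 2.75% × 3/12 = $2,612.5000
1 December – 31 December 2018: 1 month at 3.15% → $380,000 × 3.15% × 1/12 = $997.5000
Total = $6,602.5000

$6,602.50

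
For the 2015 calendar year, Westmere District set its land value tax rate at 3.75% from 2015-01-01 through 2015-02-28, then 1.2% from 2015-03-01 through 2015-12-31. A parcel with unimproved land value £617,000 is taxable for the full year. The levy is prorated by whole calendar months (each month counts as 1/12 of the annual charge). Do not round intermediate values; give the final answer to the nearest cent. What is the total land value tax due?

2015-01-01 to 2015-02-28: 2 months at 3.75% → £617,000 × 3.75% × 2/12 = £3,856.2500
2015-03-01 to 2015-12-31: 10 months at 1.2% → £617,000 × 1.2% × 10/12 = £6,170.0000
Total = £10,026.2500

£10,026.25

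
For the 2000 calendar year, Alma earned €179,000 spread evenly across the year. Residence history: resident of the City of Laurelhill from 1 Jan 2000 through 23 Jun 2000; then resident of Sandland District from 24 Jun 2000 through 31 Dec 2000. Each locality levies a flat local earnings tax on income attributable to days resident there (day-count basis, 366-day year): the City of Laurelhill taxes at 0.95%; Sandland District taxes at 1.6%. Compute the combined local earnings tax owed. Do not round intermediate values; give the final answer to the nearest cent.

The City of Laurelhill, 1 Jan – 23 Jun 2000: 175 days → €179,000 × 0.95% × 175/366 = €813.0806
Sandland District, 24 Jun – 31 Dec 2000: 191 days → €179,000 × 1.6% × 191/366 = €1,494.6011
Total = €2,307.6817

€2,307.68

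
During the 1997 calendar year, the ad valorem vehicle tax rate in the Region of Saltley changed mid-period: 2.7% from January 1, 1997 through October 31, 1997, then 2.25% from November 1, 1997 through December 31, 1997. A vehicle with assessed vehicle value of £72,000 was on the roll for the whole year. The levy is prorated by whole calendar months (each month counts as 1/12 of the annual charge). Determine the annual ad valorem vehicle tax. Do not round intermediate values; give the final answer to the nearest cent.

£1,890.00

January 1 – October 31, 1997: 10 months at 2.7% → £72,000 × 2.7% × 10/12 = £1,620.0000
November 1 – December 31, 1997: 2 months at 2.25% → £72,000 × 2.25% × 2/12 = £270.0000
Total = £1,890.0000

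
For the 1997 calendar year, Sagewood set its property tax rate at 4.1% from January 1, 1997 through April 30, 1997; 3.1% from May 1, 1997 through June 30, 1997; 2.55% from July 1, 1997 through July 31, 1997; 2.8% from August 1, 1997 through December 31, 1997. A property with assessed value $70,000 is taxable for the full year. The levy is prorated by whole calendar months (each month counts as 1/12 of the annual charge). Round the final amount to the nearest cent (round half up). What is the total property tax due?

January 1 – April 30, 1997: 4 months at 4.1% → $70,000 × 4.1% × 4/12 = $956.6667
May 1 – June 30, 1997: 2 months at 3.1% → $70,000 × 3.1% × 2/12 = $361.6667
July 1 – July 31, 1997: 1 month at 2.55% → $70,000 × 2.55% × 1/12 = $148.7500
August 1 – December 31, 1997: 5 months at 2.8% → $70,000 × 2.8% × 5/12 = $816.6667
Total = $2,283.7500

$2,283.75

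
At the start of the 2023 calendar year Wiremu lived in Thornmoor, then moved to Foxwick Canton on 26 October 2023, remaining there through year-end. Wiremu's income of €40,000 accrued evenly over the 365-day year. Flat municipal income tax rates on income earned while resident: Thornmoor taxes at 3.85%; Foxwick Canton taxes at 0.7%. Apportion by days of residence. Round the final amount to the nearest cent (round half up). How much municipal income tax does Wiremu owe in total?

€1,308.71

Thornmoor, 1 January – 25 October 2023: 298 days → €40,000 × 3.85% × 298/365 = €1,257.3151
Foxwick Canton, 26 October – 31 December 2023: 67 days → €40,000 × 0.7% × 67/365 = €51.3973
Total = €1,308.7123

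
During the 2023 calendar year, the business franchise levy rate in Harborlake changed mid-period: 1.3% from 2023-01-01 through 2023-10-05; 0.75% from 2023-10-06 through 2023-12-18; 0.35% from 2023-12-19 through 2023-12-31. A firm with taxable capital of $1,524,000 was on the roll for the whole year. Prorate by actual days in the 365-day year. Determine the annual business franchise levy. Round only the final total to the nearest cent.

$17,596.98

2023-01-01 to 2023-10-05: 278 days at 1.3% → $1,524,000 × 1.3% × 278/365 = $15,089.6877
2023-10-06 to 2023-12-18: 74 days at 0.75% → $1,524,000 × 0.75% × 74/365 = $2,317.3151
2023-12-19 to 2023-12-31: 13 days at 0.35% → $1,524,000 × 0.35% × 13/365 = $189.9781
Total = $17,596.9808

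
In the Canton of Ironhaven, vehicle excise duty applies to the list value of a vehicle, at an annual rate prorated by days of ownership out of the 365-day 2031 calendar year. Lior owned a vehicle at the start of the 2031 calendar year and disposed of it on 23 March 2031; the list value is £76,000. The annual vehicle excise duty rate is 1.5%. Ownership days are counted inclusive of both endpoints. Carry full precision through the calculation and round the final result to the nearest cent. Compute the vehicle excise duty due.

£256.11

Days held (1 January – 23 March 2031): 82 out of 365
Tax = £76,000 × 1.5% × 82/365 = £256.1096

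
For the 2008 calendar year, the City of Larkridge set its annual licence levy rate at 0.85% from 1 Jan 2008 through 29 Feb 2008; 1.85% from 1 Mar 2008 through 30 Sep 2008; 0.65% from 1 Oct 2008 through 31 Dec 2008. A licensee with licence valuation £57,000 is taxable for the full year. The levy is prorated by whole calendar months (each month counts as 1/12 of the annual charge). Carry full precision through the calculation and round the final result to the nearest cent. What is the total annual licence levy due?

£788.50

1 Jan – 29 Feb 2008: 2 months at 0.85% → £57,000 × 0.85% × 2/12 = £80.7500
1 Mar – 30 Sep 2008: 7 months at 1.85% → £57,000 × 1.85% × 7/12 = £615.1250
1 Oct – 31 Dec 2008: 3 months at 0.65% → £57,000 × 0.65% × 3/12 = £92.6250
Total = £788.5000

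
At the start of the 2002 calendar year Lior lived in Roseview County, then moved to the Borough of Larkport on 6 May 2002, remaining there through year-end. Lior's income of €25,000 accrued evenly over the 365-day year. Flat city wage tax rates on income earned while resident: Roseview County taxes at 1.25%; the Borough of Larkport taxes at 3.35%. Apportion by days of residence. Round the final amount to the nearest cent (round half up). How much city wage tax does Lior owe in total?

€657.71

Roseview County, 1 January – 5 May 2002: 125 days → €25,000 × 1.25% × 125/365 = €107.0205
The Borough of Larkport, 6 May – 31 December 2002: 240 days → €25,000 × 3.35% × 240/365 = €550.6849
Total = €657.7055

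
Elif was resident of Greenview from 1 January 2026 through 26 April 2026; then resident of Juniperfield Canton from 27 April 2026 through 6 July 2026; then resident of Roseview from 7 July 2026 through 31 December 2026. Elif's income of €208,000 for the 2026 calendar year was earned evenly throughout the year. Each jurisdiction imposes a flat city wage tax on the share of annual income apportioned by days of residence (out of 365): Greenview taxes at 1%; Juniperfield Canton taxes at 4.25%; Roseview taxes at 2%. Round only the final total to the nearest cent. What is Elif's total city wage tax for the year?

Greenview, 1 January – 26 April 2026: 116 days → €208,000 × 1% × 116/365 = €661.0411
Juniperfield Canton, 27 April – 6 July 2026: 71 days → €208,000 × 4.25% × 71/365 = €1,719.5616
Roseview, 7 July – 31 December 2026: 178 days → €208,000 × 2% × 178/365 = €2,028.7123
Total = €4,409.3151

€4,409.32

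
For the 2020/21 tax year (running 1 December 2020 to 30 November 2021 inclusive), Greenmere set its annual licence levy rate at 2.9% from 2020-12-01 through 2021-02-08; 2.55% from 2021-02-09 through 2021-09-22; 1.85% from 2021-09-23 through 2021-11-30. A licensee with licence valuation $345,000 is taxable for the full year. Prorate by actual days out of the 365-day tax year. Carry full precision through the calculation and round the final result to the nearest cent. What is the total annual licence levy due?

$8,572.54

2020-12-01 to 2021-02-08: 70 days at 2.9% → $345,000 × 2.9% × 70/365 = $1,918.7671
2021-02-09 to 2021-09-22: 226 days at 2.55% → $345,000 × 2.55% × 226/365 = $5,447.2192
2021-09-23 to 2021-11-30: 69 days at 1.85% → $345,000 × 1.85% × 69/365 = $1,206.5548
Total = $8,572.5411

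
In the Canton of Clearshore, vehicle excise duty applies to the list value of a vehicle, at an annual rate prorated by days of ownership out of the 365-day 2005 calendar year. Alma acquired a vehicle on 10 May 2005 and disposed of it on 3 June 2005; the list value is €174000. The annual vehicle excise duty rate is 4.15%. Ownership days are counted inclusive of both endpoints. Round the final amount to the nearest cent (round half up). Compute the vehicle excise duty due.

Days held (10 May – 3 June 2005): 25 out of 365
Tax = €174000 × 4.15% × 25/365 = €494.5890

€494.59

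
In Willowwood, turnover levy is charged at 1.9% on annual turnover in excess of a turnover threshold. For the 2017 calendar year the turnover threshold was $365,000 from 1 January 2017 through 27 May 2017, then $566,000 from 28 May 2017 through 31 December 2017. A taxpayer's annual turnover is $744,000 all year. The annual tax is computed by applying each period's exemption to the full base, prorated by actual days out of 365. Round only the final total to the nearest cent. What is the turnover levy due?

$4,920.06

1 January – 27 May 2017: 147 days, exemption $365,000 → ($744,000 − $365,000) × 1.9% × 147/365 = $2,900.1288
28 May – 31 December 2017: 218 days, exemption $566,000 → ($744,000 − $566,000) × 1.9% × 218/365 = $2,019.9342
Total = $4,920.0630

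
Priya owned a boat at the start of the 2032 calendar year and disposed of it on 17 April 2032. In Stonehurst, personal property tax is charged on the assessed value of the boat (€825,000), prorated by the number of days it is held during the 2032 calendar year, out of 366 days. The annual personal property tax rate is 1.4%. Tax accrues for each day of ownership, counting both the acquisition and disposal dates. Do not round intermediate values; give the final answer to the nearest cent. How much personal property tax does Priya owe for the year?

€3,408.20

Days held (1 January – 17 April 2032): 108 out of 366
Tax = €825,000 × 1.4% × 108/366 = €3,408.1967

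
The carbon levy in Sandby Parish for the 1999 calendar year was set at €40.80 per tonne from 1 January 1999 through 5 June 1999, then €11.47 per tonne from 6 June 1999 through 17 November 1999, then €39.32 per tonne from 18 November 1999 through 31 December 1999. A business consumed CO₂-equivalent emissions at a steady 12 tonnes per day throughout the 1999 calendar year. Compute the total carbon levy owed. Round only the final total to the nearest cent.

€119849.16

1 January – 5 June 1999: 156 days × 12 tonnes/day = 1,872 tonnes at €40.80/tonne → €76377.60
6 June – 17 November 1999: 165 days × 12 tonnes/day = 1,980 tonnes at €11.47/tonne → €22710.60
18 November – 31 December 1999: 44 days × 12 tonnes/day = 528 tonnes at €39.32/tonne → €20760.96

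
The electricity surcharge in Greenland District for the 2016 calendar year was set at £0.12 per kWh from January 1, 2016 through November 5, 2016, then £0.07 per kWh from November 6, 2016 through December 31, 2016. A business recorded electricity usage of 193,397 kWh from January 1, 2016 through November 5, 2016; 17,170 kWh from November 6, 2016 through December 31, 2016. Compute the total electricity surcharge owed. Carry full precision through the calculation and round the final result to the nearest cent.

January 1 – November 5, 2016: 193,397 kWh at £0.12/kWh → £23,207.64
November 6 – December 31, 2016: 17,170 kWh at £0.07/kWh → £1,201.90

£24,409.54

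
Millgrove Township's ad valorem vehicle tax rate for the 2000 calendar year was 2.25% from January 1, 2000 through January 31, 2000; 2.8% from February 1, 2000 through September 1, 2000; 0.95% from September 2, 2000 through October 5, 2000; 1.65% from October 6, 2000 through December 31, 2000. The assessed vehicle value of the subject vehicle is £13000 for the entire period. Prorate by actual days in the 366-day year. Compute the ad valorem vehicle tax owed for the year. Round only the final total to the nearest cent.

January 1 – January 31, 2000: 31 days at 2.25% → £13000 × 2.25% × 31/366 = £24.7746
February 1 – September 1, 2000: 214 days at 2.8% → £13000 × 2.8% × 214/366 = £212.8306
September 2 – October 5, 2000: 34 days at 0.95% → £13000 × 0.95% × 34/366 = £11.4727
October 6 – December 31, 2000: 87 days at 1.65% → £13000 × 1.65% × 87/366 = £50.9877
Total = £300.0656

£300.07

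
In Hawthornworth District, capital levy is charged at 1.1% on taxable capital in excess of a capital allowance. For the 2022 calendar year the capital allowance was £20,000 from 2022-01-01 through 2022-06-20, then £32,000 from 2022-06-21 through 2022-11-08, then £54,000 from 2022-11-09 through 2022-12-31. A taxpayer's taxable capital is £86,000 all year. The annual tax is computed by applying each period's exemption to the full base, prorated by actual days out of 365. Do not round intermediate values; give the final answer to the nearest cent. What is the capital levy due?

£620.70

2022-01-01 to 2022-06-20: 171 days, exemption £20,000 → (£86,000 − £20,000) × 1.1% × 171/365 = £340.1260
2022-06-21 to 2022-11-08: 141 days, exemption £32,000 → (£86,000 − £32,000) × 1.1% × 141/365 = £229.4630
2022-11-09 to 2022-12-31: 53 days, exemption £54,000 → (£86,000 − £54,000) × 1.1% × 53/365 = £51.1123
Total = £620.7014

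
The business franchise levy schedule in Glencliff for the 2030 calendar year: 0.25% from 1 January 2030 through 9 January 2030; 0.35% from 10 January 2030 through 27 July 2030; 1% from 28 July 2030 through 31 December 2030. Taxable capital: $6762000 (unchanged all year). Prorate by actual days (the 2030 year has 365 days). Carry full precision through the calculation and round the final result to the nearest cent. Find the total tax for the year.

1 January – 9 January 2030: 9 days at 0.25% → $6762000 × 0.25% × 9/365 = $416.8356
10 January – 27 July 2030: 199 days at 0.35% → $6762000 × 0.35% × 199/365 = $12903.3781
28 July – 31 December 2030: 157 days at 1% → $6762000 × 1% × 157/365 = $29085.8630
Total = $42406.0767

$42406.08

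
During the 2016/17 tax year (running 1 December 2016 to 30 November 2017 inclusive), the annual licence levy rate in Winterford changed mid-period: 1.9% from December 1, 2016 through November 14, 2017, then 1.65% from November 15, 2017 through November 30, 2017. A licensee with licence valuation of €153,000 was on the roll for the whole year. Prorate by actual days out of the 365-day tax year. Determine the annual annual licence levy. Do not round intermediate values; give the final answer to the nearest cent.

December 1, 2016 – November 14, 2017: 349 days at 1.9% → €153,000 × 1.9% × 349/365 = €2,779.5699
November 15 – November 30, 2017: 16 days at 1.65% → €153,000 × 1.65% × 16/365 = €110.6630
Total = €2,890.2329

€2,890.23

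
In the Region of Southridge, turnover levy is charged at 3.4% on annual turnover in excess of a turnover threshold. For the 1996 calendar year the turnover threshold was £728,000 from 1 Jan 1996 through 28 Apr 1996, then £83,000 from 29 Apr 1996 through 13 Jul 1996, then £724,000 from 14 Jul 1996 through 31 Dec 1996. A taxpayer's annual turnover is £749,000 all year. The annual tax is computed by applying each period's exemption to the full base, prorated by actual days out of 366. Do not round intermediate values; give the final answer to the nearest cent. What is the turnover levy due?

£5,331.31

1 Jan – 28 Apr 1996: 119 days, exemption £728,000 → (£749,000 − £728,000) × 3.4% × 119/366 = £232.1475
29 Apr – 13 Jul 1996: 76 days, exemption £83,000 → (£749,000 − £83,000) × 3.4% × 76/366 = £4,702.0328
14 Jul – 31 Dec 1996: 171 days, exemption £724,000 → (£749,000 − £724,000) × 3.4% × 171/366 = £397.1311
Total = £5,331.3115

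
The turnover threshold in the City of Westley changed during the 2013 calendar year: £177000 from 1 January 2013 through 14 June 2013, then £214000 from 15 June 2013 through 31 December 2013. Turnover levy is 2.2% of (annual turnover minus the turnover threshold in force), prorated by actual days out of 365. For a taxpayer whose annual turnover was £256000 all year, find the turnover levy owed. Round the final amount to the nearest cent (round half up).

1 January – 14 June 2013: 165 days, exemption £177000 → (£256000 − £177000) × 2.2% × 165/365 = £785.6712
15 June – 31 December 2013: 200 days, exemption £214000 → (£256000 − £214000) × 2.2% × 200/365 = £506.3014
Total = £1291.9726

£1291.97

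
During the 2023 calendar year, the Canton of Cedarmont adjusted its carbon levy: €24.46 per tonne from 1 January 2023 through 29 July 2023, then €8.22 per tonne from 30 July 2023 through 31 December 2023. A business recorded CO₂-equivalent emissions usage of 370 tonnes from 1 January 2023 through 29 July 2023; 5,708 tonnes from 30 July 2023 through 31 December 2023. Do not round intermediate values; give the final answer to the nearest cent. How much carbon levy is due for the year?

€55,969.96

1 January – 29 July 2023: 370 tonnes at €24.46/tonne → €9,050.20
30 July – 31 December 2023: 5,708 tonnes at €8.22/tonne → €46,919.76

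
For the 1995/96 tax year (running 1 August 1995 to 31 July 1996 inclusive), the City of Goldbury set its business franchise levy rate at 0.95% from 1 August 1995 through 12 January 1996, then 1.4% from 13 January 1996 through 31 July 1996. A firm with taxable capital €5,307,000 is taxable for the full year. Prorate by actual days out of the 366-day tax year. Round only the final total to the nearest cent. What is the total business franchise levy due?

1 August 1995 – 12 January 1996: 165 days at 0.95% → €5,307,000 × 0.95% × 165/366 = €22,728.7500
13 January – 31 July 1996: 201 days at 1.4% → €5,307,000 × 1.4% × 201/366 = €40,803.0000
Total = €63,531.7500

€63,531.75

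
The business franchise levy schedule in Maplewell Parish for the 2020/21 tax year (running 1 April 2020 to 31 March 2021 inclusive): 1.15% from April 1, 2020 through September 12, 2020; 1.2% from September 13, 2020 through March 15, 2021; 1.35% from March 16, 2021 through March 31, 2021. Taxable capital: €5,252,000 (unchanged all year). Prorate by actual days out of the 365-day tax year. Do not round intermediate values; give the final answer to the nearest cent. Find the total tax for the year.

April 1 – September 12, 2020: 165 days at 1.15% → €5,252,000 × 1.15% × 165/365 = €27,303.2055
September 13, 2020 – March 15, 2021: 184 days at 1.2% → €5,252,000 × 1.2% × 184/365 = €31,771.0027
March 16 – March 31, 2021: 16 days at 1.35% → €5,252,000 × 1.35% × 16/365 = €3,108.0329
Total = €62,182.2411

€62,182.24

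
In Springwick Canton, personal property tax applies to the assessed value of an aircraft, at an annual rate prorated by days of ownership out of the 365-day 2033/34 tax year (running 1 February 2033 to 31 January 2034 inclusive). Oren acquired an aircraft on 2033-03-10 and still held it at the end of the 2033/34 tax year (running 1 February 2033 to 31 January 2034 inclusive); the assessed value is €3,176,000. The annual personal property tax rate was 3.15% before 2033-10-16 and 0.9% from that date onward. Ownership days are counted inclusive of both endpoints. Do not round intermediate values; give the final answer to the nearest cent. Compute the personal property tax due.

€68,758.22

2033-03-10 to 2033-10-15: 220 days at 3.15% → €3,176,000 × 3.15% × 220/365 = €60,300.4932
2033-10-16 to 2034-01-31: 108 days at 0.9% → €3,176,000 × 0.9% × 108/365 = €8,457.7315
Total = €68,758.2247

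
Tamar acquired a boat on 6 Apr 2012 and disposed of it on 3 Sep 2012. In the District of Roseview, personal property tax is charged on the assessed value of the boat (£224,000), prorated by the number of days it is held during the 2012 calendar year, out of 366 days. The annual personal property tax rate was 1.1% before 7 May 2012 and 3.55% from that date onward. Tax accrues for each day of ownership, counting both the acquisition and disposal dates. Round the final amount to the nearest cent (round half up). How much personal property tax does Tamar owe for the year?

6 Apr – 6 May 2012: 31 days at 1.1% → £224,000 × 1.1% × 31/366 = £208.6995
7 May – 3 Sep 2012: 120 days at 3.55% → £224,000 × 3.55% × 120/366 = £2,607.2131
Total = £2,815.9126

£2,815.91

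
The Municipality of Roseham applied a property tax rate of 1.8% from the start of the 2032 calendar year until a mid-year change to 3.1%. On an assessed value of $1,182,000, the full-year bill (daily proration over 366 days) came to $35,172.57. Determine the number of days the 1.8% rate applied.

Let d = days at the first rate; then 366 − d days at the second rate.
$1,182,000 × [1.8%·d + 3.1%·(366−d)] / 366 = $35,172.57
Solving gives d = 35, so the new rate took effect on 5 February 2032.

35 days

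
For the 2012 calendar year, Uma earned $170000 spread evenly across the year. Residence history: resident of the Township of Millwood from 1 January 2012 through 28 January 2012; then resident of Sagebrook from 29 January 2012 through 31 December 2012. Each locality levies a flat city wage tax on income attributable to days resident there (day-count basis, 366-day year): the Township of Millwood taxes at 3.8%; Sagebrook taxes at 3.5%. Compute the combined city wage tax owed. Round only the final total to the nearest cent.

$5989.02

The Township of Millwood, 1 January – 28 January 2012: 28 days → $170000 × 3.8% × 28/366 = $494.2077
Sagebrook, 29 January – 31 December 2012: 338 days → $170000 × 3.5% × 338/366 = $5494.8087
Total = $5989.0164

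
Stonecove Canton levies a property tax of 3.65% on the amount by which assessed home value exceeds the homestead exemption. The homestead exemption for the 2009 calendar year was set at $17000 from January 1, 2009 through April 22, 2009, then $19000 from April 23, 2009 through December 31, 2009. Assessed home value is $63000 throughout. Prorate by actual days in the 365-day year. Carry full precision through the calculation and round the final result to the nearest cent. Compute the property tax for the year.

$1628.40

January 1 – April 22, 2009: 112 days, exemption $17000 → ($63000 − $17000) × 3.65% × 112/365 = $515.2000
April 23 – December 31, 2009: 253 days, exemption $19000 → ($63000 − $19000) × 3.65% × 253/365 = $1113.2000
Total = $1628.4000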